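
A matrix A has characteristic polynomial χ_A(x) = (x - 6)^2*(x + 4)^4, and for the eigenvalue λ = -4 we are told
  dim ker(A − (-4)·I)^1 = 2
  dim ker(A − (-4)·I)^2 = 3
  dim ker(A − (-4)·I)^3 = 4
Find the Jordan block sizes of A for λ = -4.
Block sizes for λ = -4: [3, 1]

From the dimensions of kernels of powers, the number of Jordan blocks of size at least j is d_j − d_{j−1} where d_j = dim ker(N^j) (with d_0 = 0). Computing the differences gives [2, 1, 1].
The number of blocks of size exactly k is (#blocks of size ≥ k) − (#blocks of size ≥ k + 1), so the partition is: 1 block(s) of size 1, 1 block(s) of size 3.
In nonincreasing order the block sizes are [3, 1].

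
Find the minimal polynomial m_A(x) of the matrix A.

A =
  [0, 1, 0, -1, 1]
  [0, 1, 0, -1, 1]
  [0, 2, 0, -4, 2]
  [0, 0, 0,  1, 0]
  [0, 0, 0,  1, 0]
x^2 - x

The characteristic polynomial is χ_A(x) = x^3*(x - 1)^2, so the eigenvalues are known. The minimal polynomial is
  m_A(x) = Π_λ (x − λ)^{k_λ}
where k_λ is the size of the *largest* Jordan block for λ (equivalently, the smallest k with (A − λI)^k v = 0 for every generalised eigenvector v of λ).

  λ = 0: largest Jordan block has size 1, contributing (x − 0)
  λ = 1: largest Jordan block has size 1, contributing (x − 1)

So m_A(x) = x*(x - 1) = x^2 - x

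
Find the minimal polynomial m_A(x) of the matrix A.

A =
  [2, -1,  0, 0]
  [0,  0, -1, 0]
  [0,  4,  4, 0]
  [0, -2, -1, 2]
x^3 - 6*x^2 + 12*x - 8

The characteristic polynomial is χ_A(x) = (x - 2)^4, so the eigenvalues are known. The minimal polynomial is
  m_A(x) = Π_λ (x − λ)^{k_λ}
where k_λ is the size of the *largest* Jordan block for λ (equivalently, the smallest k with (A − λI)^k v = 0 for every generalised eigenvector v of λ).

  λ = 2: largest Jordan block has size 3, contributing (x − 2)^3

So m_A(x) = (x - 2)^3 = x^3 - 6*x^2 + 12*x - 8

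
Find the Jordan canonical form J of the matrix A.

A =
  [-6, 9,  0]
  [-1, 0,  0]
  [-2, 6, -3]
J_2(-3) ⊕ J_1(-3)

The characteristic polynomial is
  det(x·I − A) = x^3 + 9*x^2 + 27*x + 27 = (x + 3)^3

Eigenvalues and multiplicities (the geometric multiplicity of λ is n − rank(A − λI), which equals the number of Jordan blocks for λ):
  λ = -3: algebraic multiplicity = 3, geometric multiplicity = 2

Determining the block sizes for each eigenvalue:
  λ = -3: 2 blocks summing to 3 forces exactly one block of size 2 and the rest size 1 → block sizes [2, 1]

Assembling the blocks gives a Jordan form
J =
  [-3,  1,  0]
  [ 0, -3,  0]
  [ 0,  0, -3]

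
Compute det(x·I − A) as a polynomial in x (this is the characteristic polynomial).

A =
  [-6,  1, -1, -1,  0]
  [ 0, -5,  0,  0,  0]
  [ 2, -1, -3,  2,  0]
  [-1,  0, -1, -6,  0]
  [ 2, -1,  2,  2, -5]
x^5 + 25*x^4 + 250*x^3 + 1250*x^2 + 3125*x + 3125

Expanding det(x·I − A) (e.g. by cofactor expansion or by noting that A is similar to its Jordan form J, which has the same characteristic polynomial as A) gives
  χ_A(x) = x^5 + 25*x^4 + 250*x^3 + 1250*x^2 + 3125*x + 3125
which factors as (x + 5)^5. The eigenvalues (with algebraic multiplicities) are λ = -5 with multiplicity 5.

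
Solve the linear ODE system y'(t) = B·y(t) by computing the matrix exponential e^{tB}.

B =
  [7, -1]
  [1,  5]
e^{tB} =
  [t*exp(6*t) + exp(6*t), -t*exp(6*t)]
  [t*exp(6*t), -t*exp(6*t) + exp(6*t)]

Strategy: write B = P · J · P⁻¹ where J is a Jordan canonical form, so e^{tB} = P · e^{tJ} · P⁻¹, and e^{tJ} can be computed block-by-block.

B has Jordan form
J =
  [6, 1]
  [0, 6]
(up to reordering of blocks).

Per-block formulas:
  For a 2×2 Jordan block J_2(6): exp(t · J_2(6)) = e^(6t)·(I + t·N), where N is the 2×2 nilpotent shift.

After assembling e^{tJ} and conjugating by P, we get:

e^{tB} =
  [t*exp(6*t) + exp(6*t), -t*exp(6*t)]
  [t*exp(6*t), -t*exp(6*t) + exp(6*t)]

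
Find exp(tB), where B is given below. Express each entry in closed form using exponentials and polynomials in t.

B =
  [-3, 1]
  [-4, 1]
e^{tB} =
  [-2*t*exp(-t) + exp(-t), t*exp(-t)]
  [-4*t*exp(-t), 2*t*exp(-t) + exp(-t)]

Strategy: write B = P · J · P⁻¹ where J is a Jordan canonical form, so e^{tB} = P · e^{tJ} · P⁻¹, and e^{tJ} can be computed block-by-block.

B has Jordan form
J =
  [-1,  1]
  [ 0, -1]
(up to reordering of blocks).

Per-block formulas:
  For a 2×2 Jordan block J_2(-1): exp(t · J_2(-1)) = e^(-1t)·(I + t·N), where N is the 2×2 nilpotent shift.

After assembling e^{tJ} and conjugating by P, we get:

e^{tB} =
  [-2*t*exp(-t) + exp(-t), t*exp(-t)]
  [-4*t*exp(-t), 2*t*exp(-t) + exp(-t)]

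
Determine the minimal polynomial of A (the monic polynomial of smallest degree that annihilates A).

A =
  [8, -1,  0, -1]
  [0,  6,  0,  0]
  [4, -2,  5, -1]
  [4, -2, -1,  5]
x^3 - 18*x^2 + 108*x - 216

The characteristic polynomial is χ_A(x) = (x - 6)^4, so the eigenvalues are known. The minimal polynomial is
  m_A(x) = Π_λ (x − λ)^{k_λ}
where k_λ is the size of the *largest* Jordan block for λ (equivalently, the smallest k with (A − λI)^k v = 0 for every generalised eigenvector v of λ).

  λ = 6: largest Jordan block has size 3, contributing (x − 6)^3

So m_A(x) = (x - 6)^3 = x^3 - 18*x^2 + 108*x - 216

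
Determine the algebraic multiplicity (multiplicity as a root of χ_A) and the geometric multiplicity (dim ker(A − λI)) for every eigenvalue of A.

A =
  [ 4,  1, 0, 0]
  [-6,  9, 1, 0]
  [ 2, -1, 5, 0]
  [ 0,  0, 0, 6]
λ = 6: alg = 4, geom = 2

Step 1 — factor the characteristic polynomial to read off the algebraic multiplicities:
  χ_A(x) = (x - 6)^4

Step 2 — compute geometric multiplicities via the rank-nullity identity g(λ) = n − rank(A − λI):
  rank(A − (6)·I) = 2, so dim ker(A − (6)·I) = n − 2 = 2

Summary:
  λ = 6: algebraic multiplicity = 4, geometric multiplicity = 2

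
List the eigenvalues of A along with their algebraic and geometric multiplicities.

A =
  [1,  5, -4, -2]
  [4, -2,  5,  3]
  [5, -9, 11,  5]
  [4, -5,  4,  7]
λ = 2: alg = 1, geom = 1; λ = 5: alg = 3, geom = 1

Step 1 — factor the characteristic polynomial to read off the algebraic multiplicities:
  χ_A(x) = (x - 5)^3*(x - 2)

Step 2 — compute geometric multiplicities via the rank-nullity identity g(λ) = n − rank(A − λI):
  rank(A − (2)·I) = 3, so dim ker(A − (2)·I) = n − 3 = 1
  rank(A − (5)·I) = 3, so dim ker(A − (5)·I) = n − 3 = 1

Summary:
  λ = 2: algebraic multiplicity = 1, geometric multiplicity = 1
  λ = 5: algebraic multiplicity = 3, geometric multiplicity = 1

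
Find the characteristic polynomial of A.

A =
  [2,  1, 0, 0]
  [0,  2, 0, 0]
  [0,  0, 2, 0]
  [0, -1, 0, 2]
x^4 - 8*x^3 + 24*x^2 - 32*x + 16

Expanding det(x·I − A) (e.g. by cofactor expansion or by noting that A is similar to its Jordan form J, which has the same characteristic polynomial as A) gives
  χ_A(x) = x^4 - 8*x^3 + 24*x^2 - 32*x + 16
which factors as (x - 2)^4. The eigenvalues (with algebraic multiplicities) are λ = 2 with multiplicity 4.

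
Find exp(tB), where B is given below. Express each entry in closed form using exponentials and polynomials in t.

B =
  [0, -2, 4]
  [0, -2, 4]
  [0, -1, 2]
e^{tB} =
  [1, -2*t, 4*t]
  [0, 1 - 2*t, 4*t]
  [0, -t, 2*t + 1]

Strategy: write B = P · J · P⁻¹ where J is a Jordan canonical form, so e^{tB} = P · e^{tJ} · P⁻¹, and e^{tJ} can be computed block-by-block.

B has Jordan form
J =
  [0, 1, 0]
  [0, 0, 0]
  [0, 0, 0]
(up to reordering of blocks).

Per-block formulas:
  For a 1×1 block at λ = 0: exp(t · [0]) = [e^(0t)].
  For a 2×2 Jordan block J_2(0): exp(t · J_2(0)) = e^(0t)·(I + t·N), where N is the 2×2 nilpotent shift.

After assembling e^{tJ} and conjugating by P, we get:

e^{tB} =
  [1, -2*t, 4*t]
  [0, 1 - 2*t, 4*t]
  [0, -t, 2*t + 1]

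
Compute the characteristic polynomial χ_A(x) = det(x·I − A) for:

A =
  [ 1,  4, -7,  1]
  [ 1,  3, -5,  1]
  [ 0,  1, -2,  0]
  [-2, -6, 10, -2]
x^4

Expanding det(x·I − A) (e.g. by cofactor expansion or by noting that A is similar to its Jordan form J, which has the same characteristic polynomial as A) gives
  χ_A(x) = x^4
which factors as x^4. The eigenvalues (with algebraic multiplicities) are λ = 0 with multiplicity 4.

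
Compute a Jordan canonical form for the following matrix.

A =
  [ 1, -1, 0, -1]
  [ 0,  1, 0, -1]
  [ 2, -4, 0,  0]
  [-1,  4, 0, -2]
J_3(0) ⊕ J_1(0)

The characteristic polynomial is
  det(x·I − A) = x^4

Eigenvalues and multiplicities (the geometric multiplicity of λ is n − rank(A − λI), which equals the number of Jordan blocks for λ):
  λ = 0: algebraic multiplicity = 4, geometric multiplicity = 2

Determining the block sizes for each eigenvalue:
  λ = 0: with am = 4 and gm = 2, the partition is not yet determined (e.g. several partitions of 4 into 2 parts exist). Let N = A − (0)·I. Computing rank(N^1) = 2, rank(N^2) = 1, rank(N^3) = 0; the number of blocks of size ≥ j is rank(N^{j−1}) − rank(N^j), giving [2, 1, 1]. So we have 1 block(s) of size 3, 1 block(s) of size 1 → block sizes [3, 1]

Assembling the blocks gives a Jordan form
J =
  [0, 1, 0, 0]
  [0, 0, 1, 0]
  [0, 0, 0, 0]
  [0, 0, 0, 0]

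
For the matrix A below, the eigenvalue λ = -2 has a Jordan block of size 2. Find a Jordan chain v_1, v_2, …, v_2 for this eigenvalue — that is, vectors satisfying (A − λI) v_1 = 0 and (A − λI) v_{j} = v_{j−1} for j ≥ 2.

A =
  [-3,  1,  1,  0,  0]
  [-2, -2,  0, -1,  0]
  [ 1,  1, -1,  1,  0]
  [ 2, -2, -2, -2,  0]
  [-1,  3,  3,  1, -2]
A Jordan chain for λ = -2 of length 2:
v_1 = (-1, -2, 1, 2, -1)ᵀ
v_2 = (1, 0, 0, 0, 0)ᵀ

Let N = A − (-2)·I. We want v_2 with N^2 v_2 = 0 but N^1 v_2 ≠ 0; then v_{j-1} := N · v_j for j = 2, …, 2.

Pick v_2 = (1, 0, 0, 0, 0)ᵀ.
Then v_1 = N · v_2 = (-1, -2, 1, 2, -1)ᵀ.

Sanity check: (A − (-2)·I) v_1 = (0, 0, 0, 0, 0)ᵀ = 0. ✓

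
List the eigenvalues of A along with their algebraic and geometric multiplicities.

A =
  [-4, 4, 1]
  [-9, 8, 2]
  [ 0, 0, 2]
λ = 2: alg = 3, geom = 1

Step 1 — factor the characteristic polynomial to read off the algebraic multiplicities:
  χ_A(x) = (x - 2)^3

Step 2 — compute geometric multiplicities via the rank-nullity identity g(λ) = n − rank(A − λI):
  rank(A − (2)·I) = 2, so dim ker(A − (2)·I) = n − 2 = 1

Summary:
  λ = 2: algebraic multiplicity = 3, geometric multiplicity = 1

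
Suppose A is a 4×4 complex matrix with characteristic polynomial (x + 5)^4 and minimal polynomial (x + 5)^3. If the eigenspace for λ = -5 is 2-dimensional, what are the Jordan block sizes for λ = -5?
Block sizes for λ = -5: [3, 1]

Step 1 — from the characteristic polynomial, algebraic multiplicity of λ = -5 is 4. From dim ker(A − (-5)·I) = 2, there are exactly 2 Jordan blocks for λ = -5.
Step 2 — from the minimal polynomial, the factor (x + 5)^3 tells us the largest block for λ = -5 has size 3.
Step 3 — with total size 4, 2 blocks, and largest block 3, the block sizes (in nonincreasing order) are [3, 1].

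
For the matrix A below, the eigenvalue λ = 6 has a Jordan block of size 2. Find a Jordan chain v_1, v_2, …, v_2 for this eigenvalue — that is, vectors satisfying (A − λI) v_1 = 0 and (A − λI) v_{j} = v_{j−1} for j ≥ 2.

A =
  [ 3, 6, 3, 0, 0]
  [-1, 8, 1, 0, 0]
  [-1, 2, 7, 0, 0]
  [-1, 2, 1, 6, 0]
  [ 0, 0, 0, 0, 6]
A Jordan chain for λ = 6 of length 2:
v_1 = (-3, -1, -1, -1, 0)ᵀ
v_2 = (1, 0, 0, 0, 0)ᵀ

Let N = A − (6)·I. We want v_2 with N^2 v_2 = 0 but N^1 v_2 ≠ 0; then v_{j-1} := N · v_j for j = 2, …, 2.

Pick v_2 = (1, 0, 0, 0, 0)ᵀ.
Then v_1 = N · v_2 = (-3, -1, -1, -1, 0)ᵀ.

Sanity check: (A − (6)·I) v_1 = (0, 0, 0, 0, 0)ᵀ = 0. ✓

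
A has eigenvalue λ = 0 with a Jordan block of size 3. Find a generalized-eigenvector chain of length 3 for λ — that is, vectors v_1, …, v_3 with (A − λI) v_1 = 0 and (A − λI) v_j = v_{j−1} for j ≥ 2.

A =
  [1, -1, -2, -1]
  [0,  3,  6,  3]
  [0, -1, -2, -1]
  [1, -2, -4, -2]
A Jordan chain for λ = 0 of length 3:
v_1 = (0, 3, -1, -1)ᵀ
v_2 = (1, 0, 0, 1)ᵀ
v_3 = (1, 0, 0, 0)ᵀ

Let N = A − (0)·I. We want v_3 with N^3 v_3 = 0 but N^2 v_3 ≠ 0; then v_{j-1} := N · v_j for j = 3, …, 2.

Pick v_3 = (1, 0, 0, 0)ᵀ.
Then v_2 = N · v_3 = (1, 0, 0, 1)ᵀ.
Then v_1 = N · v_2 = (0, 3, -1, -1)ᵀ.

Sanity check: (A − (0)·I) v_1 = (0, 0, 0, 0)ᵀ = 0. ✓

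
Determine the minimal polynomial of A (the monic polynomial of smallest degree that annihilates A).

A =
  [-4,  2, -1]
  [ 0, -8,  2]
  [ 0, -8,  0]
x^2 + 8*x + 16

The characteristic polynomial is χ_A(x) = (x + 4)^3, so the eigenvalues are known. The minimal polynomial is
  m_A(x) = Π_λ (x − λ)^{k_λ}
where k_λ is the size of the *largest* Jordan block for λ (equivalently, the smallest k with (A − λI)^k v = 0 for every generalised eigenvector v of λ).

  λ = -4: largest Jordan block has size 2, contributing (x + 4)^2

So m_A(x) = (x + 4)^2 = x^2 + 8*x + 16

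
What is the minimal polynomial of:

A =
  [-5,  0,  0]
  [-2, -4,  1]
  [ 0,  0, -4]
x^3 + 13*x^2 + 56*x + 80

The characteristic polynomial is χ_A(x) = (x + 4)^2*(x + 5), so the eigenvalues are known. The minimal polynomial is
  m_A(x) = Π_λ (x − λ)^{k_λ}
where k_λ is the size of the *largest* Jordan block for λ (equivalently, the smallest k with (A − λI)^k v = 0 for every generalised eigenvector v of λ).

  λ = -5: largest Jordan block has size 1, contributing (x + 5)
  λ = -4: largest Jordan block has size 2, contributing (x + 4)^2

So m_A(x) = (x + 4)^2*(x + 5) = x^3 + 13*x^2 + 56*x + 80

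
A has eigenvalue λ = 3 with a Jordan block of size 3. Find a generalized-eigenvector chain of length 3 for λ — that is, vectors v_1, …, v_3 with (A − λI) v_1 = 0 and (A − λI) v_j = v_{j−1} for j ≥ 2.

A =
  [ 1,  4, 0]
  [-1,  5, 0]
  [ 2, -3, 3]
A Jordan chain for λ = 3 of length 3:
v_1 = (0, 0, -1)ᵀ
v_2 = (-2, -1, 2)ᵀ
v_3 = (1, 0, 0)ᵀ

Let N = A − (3)·I. We want v_3 with N^3 v_3 = 0 but N^2 v_3 ≠ 0; then v_{j-1} := N · v_j for j = 3, …, 2.

Pick v_3 = (1, 0, 0)ᵀ.
Then v_2 = N · v_3 = (-2, -1, 2)ᵀ.
Then v_1 = N · v_2 = (0, 0, -1)ᵀ.

Sanity check: (A − (3)·I) v_1 = (0, 0, 0)ᵀ = 0. ✓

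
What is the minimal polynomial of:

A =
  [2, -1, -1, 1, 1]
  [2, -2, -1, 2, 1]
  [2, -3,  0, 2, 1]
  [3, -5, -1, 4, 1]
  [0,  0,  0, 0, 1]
x^2 - 2*x + 1

The characteristic polynomial is χ_A(x) = (x - 1)^5, so the eigenvalues are known. The minimal polynomial is
  m_A(x) = Π_λ (x − λ)^{k_λ}
where k_λ is the size of the *largest* Jordan block for λ (equivalently, the smallest k with (A − λI)^k v = 0 for every generalised eigenvector v of λ).

  λ = 1: largest Jordan block has size 2, contributing (x − 1)^2

So m_A(x) = (x - 1)^2 = x^2 - 2*x + 1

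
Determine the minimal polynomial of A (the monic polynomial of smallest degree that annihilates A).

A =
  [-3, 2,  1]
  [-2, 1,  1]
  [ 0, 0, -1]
x^2 + 2*x + 1

The characteristic polynomial is χ_A(x) = (x + 1)^3, so the eigenvalues are known. The minimal polynomial is
  m_A(x) = Π_λ (x − λ)^{k_λ}
where k_λ is the size of the *largest* Jordan block for λ (equivalently, the smallest k with (A − λI)^k v = 0 for every generalised eigenvector v of λ).

  λ = -1: largest Jordan block has size 2, contributing (x + 1)^2

So m_A(x) = (x + 1)^2 = x^2 + 2*x + 1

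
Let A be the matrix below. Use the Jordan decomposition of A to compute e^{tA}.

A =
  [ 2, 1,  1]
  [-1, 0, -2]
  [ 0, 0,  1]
e^{tA} =
  [t*exp(t) + exp(t), t*exp(t), -t^2*exp(t)/2 + t*exp(t)]
  [-t*exp(t), -t*exp(t) + exp(t), t^2*exp(t)/2 - 2*t*exp(t)]
  [0, 0, exp(t)]

Strategy: write A = P · J · P⁻¹ where J is a Jordan canonical form, so e^{tA} = P · e^{tJ} · P⁻¹, and e^{tJ} can be computed block-by-block.

A has Jordan form
J =
  [1, 1, 0]
  [0, 1, 1]
  [0, 0, 1]
(up to reordering of blocks).

Per-block formulas:
  For a 3×3 Jordan block J_3(1): exp(t · J_3(1)) = e^(1t)·(I + t·N + (t^2/2)·N^2), where N is the 3×3 nilpotent shift.

After assembling e^{tJ} and conjugating by P, we get:

e^{tA} =
  [t*exp(t) + exp(t), t*exp(t), -t^2*exp(t)/2 + t*exp(t)]
  [-t*exp(t), -t*exp(t) + exp(t), t^2*exp(t)/2 - 2*t*exp(t)]
  [0, 0, exp(t)]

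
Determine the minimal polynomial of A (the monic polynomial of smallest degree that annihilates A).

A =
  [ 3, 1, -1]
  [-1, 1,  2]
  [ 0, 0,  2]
x^3 - 6*x^2 + 12*x - 8

The characteristic polynomial is χ_A(x) = (x - 2)^3, so the eigenvalues are known. The minimal polynomial is
  m_A(x) = Π_λ (x − λ)^{k_λ}
where k_λ is the size of the *largest* Jordan block for λ (equivalently, the smallest k with (A − λI)^k v = 0 for every generalised eigenvector v of λ).

  λ = 2: largest Jordan block has size 3, contributing (x − 2)^3

So m_A(x) = (x - 2)^3 = x^3 - 6*x^2 + 12*x - 8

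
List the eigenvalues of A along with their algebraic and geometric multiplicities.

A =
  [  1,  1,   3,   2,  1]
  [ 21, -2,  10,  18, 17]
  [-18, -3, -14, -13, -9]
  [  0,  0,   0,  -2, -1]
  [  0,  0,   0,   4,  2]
λ = -5: alg = 3, geom = 1; λ = 0: alg = 2, geom = 1

Step 1 — factor the characteristic polynomial to read off the algebraic multiplicities:
  χ_A(x) = x^2*(x + 5)^3

Step 2 — compute geometric multiplicities via the rank-nullity identity g(λ) = n − rank(A − λI):
  rank(A − (-5)·I) = 4, so dim ker(A − (-5)·I) = n − 4 = 1
  rank(A − (0)·I) = 4, so dim ker(A − (0)·I) = n − 4 = 1

Summary:
  λ = -5: algebraic multiplicity = 3, geometric multiplicity = 1
  λ = 0: algebraic multiplicity = 2, geometric multiplicity = 1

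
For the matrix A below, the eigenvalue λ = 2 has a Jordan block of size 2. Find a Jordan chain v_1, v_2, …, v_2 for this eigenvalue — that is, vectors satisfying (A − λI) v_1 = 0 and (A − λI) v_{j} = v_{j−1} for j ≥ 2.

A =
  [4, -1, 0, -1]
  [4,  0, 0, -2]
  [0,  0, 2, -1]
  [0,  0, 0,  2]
A Jordan chain for λ = 2 of length 2:
v_1 = (2, 4, 0, 0)ᵀ
v_2 = (1, 0, 0, 0)ᵀ

Let N = A − (2)·I. We want v_2 with N^2 v_2 = 0 but N^1 v_2 ≠ 0; then v_{j-1} := N · v_j for j = 2, …, 2.

Pick v_2 = (1, 0, 0, 0)ᵀ.
Then v_1 = N · v_2 = (2, 4, 0, 0)ᵀ.

Sanity check: (A − (2)·I) v_1 = (0, 0, 0, 0)ᵀ = 0. ✓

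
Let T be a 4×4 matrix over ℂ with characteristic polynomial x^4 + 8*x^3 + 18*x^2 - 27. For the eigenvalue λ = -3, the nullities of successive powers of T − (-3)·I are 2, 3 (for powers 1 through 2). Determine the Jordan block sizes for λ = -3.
Block sizes for λ = -3: [2, 1]

From the dimensions of kernels of powers, the number of Jordan blocks of size at least j is d_j − d_{j−1} where d_j = dim ker(N^j) (with d_0 = 0). Computing the differences gives [2, 1].
The number of blocks of size exactly k is (#blocks of size ≥ k) − (#blocks of size ≥ k + 1), so the partition is: 1 block(s) of size 1, 1 block(s) of size 2.
In nonincreasing order the block sizes are [2, 1].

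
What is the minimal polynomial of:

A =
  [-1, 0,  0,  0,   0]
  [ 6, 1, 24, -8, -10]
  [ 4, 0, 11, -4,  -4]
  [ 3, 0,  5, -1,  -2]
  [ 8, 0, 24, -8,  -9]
x^3 - x^2 - x + 1

The characteristic polynomial is χ_A(x) = (x - 1)^3*(x + 1)^2, so the eigenvalues are known. The minimal polynomial is
  m_A(x) = Π_λ (x − λ)^{k_λ}
where k_λ is the size of the *largest* Jordan block for λ (equivalently, the smallest k with (A − λI)^k v = 0 for every generalised eigenvector v of λ).

  λ = -1: largest Jordan block has size 1, contributing (x + 1)
  λ = 1: largest Jordan block has size 2, contributing (x − 1)^2

So m_A(x) = (x - 1)^2*(x + 1) = x^3 - x^2 - x + 1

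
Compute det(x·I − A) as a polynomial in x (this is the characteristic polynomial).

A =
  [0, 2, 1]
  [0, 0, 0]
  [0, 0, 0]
x^3

Expanding det(x·I − A) (e.g. by cofactor expansion or by noting that A is similar to its Jordan form J, which has the same characteristic polynomial as A) gives
  χ_A(x) = x^3
which factors as x^3. The eigenvalues (with algebraic multiplicities) are λ = 0 with multiplicity 3.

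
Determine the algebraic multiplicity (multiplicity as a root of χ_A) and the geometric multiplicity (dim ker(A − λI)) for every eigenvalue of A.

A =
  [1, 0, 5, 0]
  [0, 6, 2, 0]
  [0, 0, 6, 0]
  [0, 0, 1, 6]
λ = 1: alg = 1, geom = 1; λ = 6: alg = 3, geom = 2

Step 1 — factor the characteristic polynomial to read off the algebraic multiplicities:
  χ_A(x) = (x - 6)^3*(x - 1)

Step 2 — compute geometric multiplicities via the rank-nullity identity g(λ) = n − rank(A − λI):
  rank(A − (1)·I) = 3, so dim ker(A − (1)·I) = n − 3 = 1
  rank(A − (6)·I) = 2, so dim ker(A − (6)·I) = n − 2 = 2

Summary:
  λ = 1: algebraic multiplicity = 1, geometric multiplicity = 1
  λ = 6: algebraic multiplicity = 3, geometric multiplicity = 2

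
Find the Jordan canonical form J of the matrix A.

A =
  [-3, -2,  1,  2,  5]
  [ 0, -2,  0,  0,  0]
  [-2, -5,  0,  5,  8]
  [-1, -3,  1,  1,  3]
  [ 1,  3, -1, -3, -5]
J_2(-2) ⊕ J_1(-2) ⊕ J_1(-2) ⊕ J_1(-1)

The characteristic polynomial is
  det(x·I − A) = x^5 + 9*x^4 + 32*x^3 + 56*x^2 + 48*x + 16 = (x + 1)*(x + 2)^4

Eigenvalues and multiplicities (the geometric multiplicity of λ is n − rank(A − λI), which equals the number of Jordan blocks for λ):
  λ = -2: algebraic multiplicity = 4, geometric multiplicity = 3
  λ = -1: algebraic multiplicity = 1, geometric multiplicity = 1

Determining the block sizes for each eigenvalue:
  λ = -2: 3 blocks summing to 4 forces exactly one block of size 2 and the rest size 1 → block sizes [2, 1, 1]
  λ = -1: one block (gm = 1), so the single block has size am = 1 → block sizes [1]

Assembling the blocks gives a Jordan form
J =
  [-2,  1,  0,  0,  0]
  [ 0, -2,  0,  0,  0]
  [ 0,  0, -2,  0,  0]
  [ 0,  0,  0, -2,  0]
  [ 0,  0,  0,  0, -1]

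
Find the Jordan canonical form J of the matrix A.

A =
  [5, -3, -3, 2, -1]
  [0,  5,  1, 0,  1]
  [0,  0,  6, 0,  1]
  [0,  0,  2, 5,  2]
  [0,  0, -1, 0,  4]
J_3(5) ⊕ J_1(5) ⊕ J_1(5)

The characteristic polynomial is
  det(x·I − A) = x^5 - 25*x^4 + 250*x^3 - 1250*x^2 + 3125*x - 3125 = (x - 5)^5

Eigenvalues and multiplicities (the geometric multiplicity of λ is n − rank(A − λI), which equals the number of Jordan blocks for λ):
  λ = 5: algebraic multiplicity = 5, geometric multiplicity = 3

Determining the block sizes for each eigenvalue:
  λ = 5: with am = 5 and gm = 3, the partition is not yet determined (e.g. several partitions of 5 into 3 parts exist). Let N = A − (5)·I. Computing rank(N^1) = 2, rank(N^2) = 1, rank(N^3) = 0; the number of blocks of size ≥ j is rank(N^{j−1}) − rank(N^j), giving [3, 1, 1]. So we have 1 block(s) of size 3, 2 block(s) of size 1 → block sizes [3, 1, 1]

Assembling the blocks gives a Jordan form
J =
  [5, 1, 0, 0, 0]
  [0, 5, 1, 0, 0]
  [0, 0, 5, 0, 0]
  [0, 0, 0, 5, 0]
  [0, 0, 0, 0, 5]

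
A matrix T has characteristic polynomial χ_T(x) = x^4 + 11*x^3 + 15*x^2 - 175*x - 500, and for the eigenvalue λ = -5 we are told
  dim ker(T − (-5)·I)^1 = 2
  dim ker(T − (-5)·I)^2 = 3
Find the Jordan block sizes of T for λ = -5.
Block sizes for λ = -5: [2, 1]

From the dimensions of kernels of powers, the number of Jordan blocks of size at least j is d_j − d_{j−1} where d_j = dim ker(N^j) (with d_0 = 0). Computing the differences gives [2, 1].
The number of blocks of size exactly k is (#blocks of size ≥ k) − (#blocks of size ≥ k + 1), so the partition is: 1 block(s) of size 1, 1 block(s) of size 2.
In nonincreasing order the block sizes are [2, 1].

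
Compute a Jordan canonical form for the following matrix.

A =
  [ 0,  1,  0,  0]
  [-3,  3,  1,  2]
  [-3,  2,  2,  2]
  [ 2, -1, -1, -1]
J_3(1) ⊕ J_1(1)

The characteristic polynomial is
  det(x·I − A) = x^4 - 4*x^3 + 6*x^2 - 4*x + 1 = (x - 1)^4

Eigenvalues and multiplicities (the geometric multiplicity of λ is n − rank(A − λI), which equals the number of Jordan blocks for λ):
  λ = 1: algebraic multiplicity = 4, geometric multiplicity = 2

Determining the block sizes for each eigenvalue:
  λ = 1: with am = 4 and gm = 2, the partition is not yet determined (e.g. several partitions of 4 into 2 parts exist). Let N = A − (1)·I. Computing rank(N^1) = 2, rank(N^2) = 1, rank(N^3) = 0; the number of blocks of size ≥ j is rank(N^{j−1}) − rank(N^j), giving [2, 1, 1]. So we have 1 block(s) of size 3, 1 block(s) of size 1 → block sizes [3, 1]

Assembling the blocks gives a Jordan form
J =
  [1, 1, 0, 0]
  [0, 1, 1, 0]
  [0, 0, 1, 0]
  [0, 0, 0, 1]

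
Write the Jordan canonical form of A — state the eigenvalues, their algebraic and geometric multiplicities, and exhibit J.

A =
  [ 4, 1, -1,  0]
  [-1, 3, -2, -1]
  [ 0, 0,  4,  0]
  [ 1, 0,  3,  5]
J_3(4) ⊕ J_1(4)

The characteristic polynomial is
  det(x·I − A) = x^4 - 16*x^3 + 96*x^2 - 256*x + 256 = (x - 4)^4

Eigenvalues and multiplicities (the geometric multiplicity of λ is n − rank(A − λI), which equals the number of Jordan blocks for λ):
  λ = 4: algebraic multiplicity = 4, geometric multiplicity = 2

Determining the block sizes for each eigenvalue:
  λ = 4: with am = 4 and gm = 2, the partition is not yet determined (e.g. several partitions of 4 into 2 parts exist). Let N = A − (4)·I. Computing rank(N^1) = 2, rank(N^2) = 1, rank(N^3) = 0; the number of blocks of size ≥ j is rank(N^{j−1}) − rank(N^j), giving [2, 1, 1]. So we have 1 block(s) of size 3, 1 block(s) of size 1 → block sizes [3, 1]

Assembling the blocks gives a Jordan form
J =
  [4, 1, 0, 0]
  [0, 4, 1, 0]
  [0, 0, 4, 0]
  [0, 0, 0, 4]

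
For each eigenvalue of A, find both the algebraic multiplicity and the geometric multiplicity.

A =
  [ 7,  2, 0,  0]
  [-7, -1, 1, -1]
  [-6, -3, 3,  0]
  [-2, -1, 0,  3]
λ = 3: alg = 4, geom = 2

Step 1 — factor the characteristic polynomial to read off the algebraic multiplicities:
  χ_A(x) = (x - 3)^4

Step 2 — compute geometric multiplicities via the rank-nullity identity g(λ) = n − rank(A − λI):
  rank(A − (3)·I) = 2, so dim ker(A − (3)·I) = n − 2 = 2

Summary:
  λ = 3: algebraic multiplicity = 4, geometric multiplicity = 2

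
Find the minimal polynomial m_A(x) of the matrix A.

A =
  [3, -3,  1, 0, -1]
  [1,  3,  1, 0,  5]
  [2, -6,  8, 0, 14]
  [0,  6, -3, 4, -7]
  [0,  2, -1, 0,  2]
x^3 - 12*x^2 + 48*x - 64

The characteristic polynomial is χ_A(x) = (x - 4)^5, so the eigenvalues are known. The minimal polynomial is
  m_A(x) = Π_λ (x − λ)^{k_λ}
where k_λ is the size of the *largest* Jordan block for λ (equivalently, the smallest k with (A − λI)^k v = 0 for every generalised eigenvector v of λ).

  λ = 4: largest Jordan block has size 3, contributing (x − 4)^3

So m_A(x) = (x - 4)^3 = x^3 - 12*x^2 + 48*x - 64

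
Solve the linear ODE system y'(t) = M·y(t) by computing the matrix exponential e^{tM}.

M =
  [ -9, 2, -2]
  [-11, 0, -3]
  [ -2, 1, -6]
e^{tM} =
  [-t^2*exp(-5*t) - 4*t*exp(-5*t) + exp(-5*t), 2*t*exp(-5*t), 2*t^2*exp(-5*t) - 2*t*exp(-5*t)]
  [-5*t^2*exp(-5*t)/2 - 11*t*exp(-5*t), 5*t*exp(-5*t) + exp(-5*t), 5*t^2*exp(-5*t) - 3*t*exp(-5*t)]
  [-t^2*exp(-5*t)/2 - 2*t*exp(-5*t), t*exp(-5*t), t^2*exp(-5*t) - t*exp(-5*t) + exp(-5*t)]

Strategy: write M = P · J · P⁻¹ where J is a Jordan canonical form, so e^{tM} = P · e^{tJ} · P⁻¹, and e^{tJ} can be computed block-by-block.

M has Jordan form
J =
  [-5,  1,  0]
  [ 0, -5,  1]
  [ 0,  0, -5]
(up to reordering of blocks).

Per-block formulas:
  For a 3×3 Jordan block J_3(-5): exp(t · J_3(-5)) = e^(-5t)·(I + t·N + (t^2/2)·N^2), where N is the 3×3 nilpotent shift.

After assembling e^{tJ} and conjugating by P, we get:

e^{tM} =
  [-t^2*exp(-5*t) - 4*t*exp(-5*t) + exp(-5*t), 2*t*exp(-5*t), 2*t^2*exp(-5*t) - 2*t*exp(-5*t)]
  [-5*t^2*exp(-5*t)/2 - 11*t*exp(-5*t), 5*t*exp(-5*t) + exp(-5*t), 5*t^2*exp(-5*t) - 3*t*exp(-5*t)]
  [-t^2*exp(-5*t)/2 - 2*t*exp(-5*t), t*exp(-5*t), t^2*exp(-5*t) - t*exp(-5*t) + exp(-5*t)]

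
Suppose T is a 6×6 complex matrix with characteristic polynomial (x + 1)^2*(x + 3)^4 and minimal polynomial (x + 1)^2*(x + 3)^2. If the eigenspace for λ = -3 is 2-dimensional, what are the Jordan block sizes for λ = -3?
Block sizes for λ = -3: [2, 2]

Step 1 — from the characteristic polynomial, algebraic multiplicity of λ = -3 is 4. From dim ker(T − (-3)·I) = 2, there are exactly 2 Jordan blocks for λ = -3.
Step 2 — from the minimal polynomial, the factor (x + 3)^2 tells us the largest block for λ = -3 has size 2.
Step 3 — with total size 4, 2 blocks, and largest block 2, the block sizes (in nonincreasing order) are [2, 2].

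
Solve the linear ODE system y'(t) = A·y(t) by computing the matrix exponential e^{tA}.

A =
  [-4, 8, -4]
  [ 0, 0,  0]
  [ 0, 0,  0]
e^{tA} =
  [exp(-4*t), 2 - 2*exp(-4*t), -1 + exp(-4*t)]
  [0, 1, 0]
  [0, 0, 1]

Strategy: write A = P · J · P⁻¹ where J is a Jordan canonical form, so e^{tA} = P · e^{tJ} · P⁻¹, and e^{tJ} can be computed block-by-block.

A has Jordan form
J =
  [-4, 0, 0]
  [ 0, 0, 0]
  [ 0, 0, 0]
(up to reordering of blocks).

Per-block formulas:
  For a 1×1 block at λ = -4: exp(t · [-4]) = [e^(-4t)].
  For a 1×1 block at λ = 0: exp(t · [0]) = [e^(0t)].

After assembling e^{tJ} and conjugating by P, we get:

e^{tA} =
  [exp(-4*t), 2 - 2*exp(-4*t), -1 + exp(-4*t)]
  [0, 1, 0]
  [0, 0, 1]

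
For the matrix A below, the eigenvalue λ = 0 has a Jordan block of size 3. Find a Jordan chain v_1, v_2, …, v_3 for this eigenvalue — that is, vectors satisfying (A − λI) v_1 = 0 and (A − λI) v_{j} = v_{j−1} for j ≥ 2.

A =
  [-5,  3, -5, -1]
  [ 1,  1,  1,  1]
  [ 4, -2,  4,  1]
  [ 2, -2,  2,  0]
A Jordan chain for λ = 0 of length 3:
v_1 = (6, 2, -4, -4)ᵀ
v_2 = (-5, 1, 4, 2)ᵀ
v_3 = (1, 0, 0, 0)ᵀ

Let N = A − (0)·I. We want v_3 with N^3 v_3 = 0 but N^2 v_3 ≠ 0; then v_{j-1} := N · v_j for j = 3, …, 2.

Pick v_3 = (1, 0, 0, 0)ᵀ.
Then v_2 = N · v_3 = (-5, 1, 4, 2)ᵀ.
Then v_1 = N · v_2 = (6, 2, -4, -4)ᵀ.

Sanity check: (A − (0)·I) v_1 = (0, 0, 0, 0)ᵀ = 0. ✓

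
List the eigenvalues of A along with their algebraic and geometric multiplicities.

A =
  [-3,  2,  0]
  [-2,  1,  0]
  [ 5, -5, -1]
λ = -1: alg = 3, geom = 2

Step 1 — factor the characteristic polynomial to read off the algebraic multiplicities:
  χ_A(x) = (x + 1)^3

Step 2 — compute geometric multiplicities via the rank-nullity identity g(λ) = n − rank(A − λI):
  rank(A − (-1)·I) = 1, so dim ker(A − (-1)·I) = n − 1 = 2

Summary:
  λ = -1: algebraic multiplicity = 3, geometric multiplicity = 2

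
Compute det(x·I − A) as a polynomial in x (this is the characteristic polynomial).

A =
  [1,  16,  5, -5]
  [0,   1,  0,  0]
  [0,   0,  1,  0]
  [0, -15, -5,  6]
x^4 - 9*x^3 + 21*x^2 - 19*x + 6

Expanding det(x·I − A) (e.g. by cofactor expansion or by noting that A is similar to its Jordan form J, which has the same characteristic polynomial as A) gives
  χ_A(x) = x^4 - 9*x^3 + 21*x^2 - 19*x + 6
which factors as (x - 6)*(x - 1)^3. The eigenvalues (with algebraic multiplicities) are λ = 1 with multiplicity 3, λ = 6 with multiplicity 1.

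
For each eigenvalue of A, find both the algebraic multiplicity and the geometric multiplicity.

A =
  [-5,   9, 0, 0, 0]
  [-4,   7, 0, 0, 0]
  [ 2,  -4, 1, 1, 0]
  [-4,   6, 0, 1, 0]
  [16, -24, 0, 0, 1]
λ = 1: alg = 5, geom = 3

Step 1 — factor the characteristic polynomial to read off the algebraic multiplicities:
  χ_A(x) = (x - 1)^5

Step 2 — compute geometric multiplicities via the rank-nullity identity g(λ) = n − rank(A − λI):
  rank(A − (1)·I) = 2, so dim ker(A − (1)·I) = n − 2 = 3

Summary:
  λ = 1: algebraic multiplicity = 5, geometric multiplicity = 3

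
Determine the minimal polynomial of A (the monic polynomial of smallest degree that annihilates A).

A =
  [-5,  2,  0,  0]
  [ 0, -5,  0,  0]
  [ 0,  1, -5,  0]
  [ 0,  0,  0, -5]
x^2 + 10*x + 25

The characteristic polynomial is χ_A(x) = (x + 5)^4, so the eigenvalues are known. The minimal polynomial is
  m_A(x) = Π_λ (x − λ)^{k_λ}
where k_λ is the size of the *largest* Jordan block for λ (equivalently, the smallest k with (A − λI)^k v = 0 for every generalised eigenvector v of λ).

  λ = -5: largest Jordan block has size 2, contributing (x + 5)^2

So m_A(x) = (x + 5)^2 = x^2 + 10*x + 25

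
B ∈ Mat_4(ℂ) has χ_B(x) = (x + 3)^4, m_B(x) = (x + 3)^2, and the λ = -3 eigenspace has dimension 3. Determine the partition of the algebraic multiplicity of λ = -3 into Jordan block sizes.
Block sizes for λ = -3: [2, 1, 1]

Step 1 — from the characteristic polynomial, algebraic multiplicity of λ = -3 is 4. From dim ker(B − (-3)·I) = 3, there are exactly 3 Jordan blocks for λ = -3.
Step 2 — from the minimal polynomial, the factor (x + 3)^2 tells us the largest block for λ = -3 has size 2.
Step 3 — with total size 4, 3 blocks, and largest block 2, the block sizes (in nonincreasing order) are [2, 1, 1].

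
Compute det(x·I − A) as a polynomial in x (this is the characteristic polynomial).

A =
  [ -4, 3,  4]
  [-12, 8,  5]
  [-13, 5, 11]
x^3 - 15*x^2 + 75*x - 125

Expanding det(x·I − A) (e.g. by cofactor expansion or by noting that A is similar to its Jordan form J, which has the same characteristic polynomial as A) gives
  χ_A(x) = x^3 - 15*x^2 + 75*x - 125
which factors as (x - 5)^3. The eigenvalues (with algebraic multiplicities) are λ = 5 with multiplicity 3.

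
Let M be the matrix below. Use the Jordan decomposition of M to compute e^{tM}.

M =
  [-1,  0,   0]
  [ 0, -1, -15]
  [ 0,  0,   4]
e^{tM} =
  [exp(-t), 0, 0]
  [0, exp(-t), -3*exp(4*t) + 3*exp(-t)]
  [0, 0, exp(4*t)]

Strategy: write M = P · J · P⁻¹ where J is a Jordan canonical form, so e^{tM} = P · e^{tJ} · P⁻¹, and e^{tJ} can be computed block-by-block.

M has Jordan form
J =
  [-1,  0, 0]
  [ 0, -1, 0]
  [ 0,  0, 4]
(up to reordering of blocks).

Per-block formulas:
  For a 1×1 block at λ = -1: exp(t · [-1]) = [e^(-1t)].
  For a 1×1 block at λ = 4: exp(t · [4]) = [e^(4t)].

After assembling e^{tJ} and conjugating by P, we get:

e^{tM} =
  [exp(-t), 0, 0]
  [0, exp(-t), -3*exp(4*t) + 3*exp(-t)]
  [0, 0, exp(4*t)]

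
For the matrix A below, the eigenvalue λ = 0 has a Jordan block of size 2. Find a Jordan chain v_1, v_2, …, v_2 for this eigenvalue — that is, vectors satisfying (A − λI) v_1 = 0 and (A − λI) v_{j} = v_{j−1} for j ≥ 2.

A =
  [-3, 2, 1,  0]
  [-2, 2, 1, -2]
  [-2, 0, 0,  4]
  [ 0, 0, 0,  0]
A Jordan chain for λ = 0 of length 2:
v_1 = (0, 2, -4, 0)ᵀ
v_2 = (2, 3, 0, 0)ᵀ

Let N = A − (0)·I. We want v_2 with N^2 v_2 = 0 but N^1 v_2 ≠ 0; then v_{j-1} := N · v_j for j = 2, …, 2.

Pick v_2 = (2, 3, 0, 0)ᵀ.
Then v_1 = N · v_2 = (0, 2, -4, 0)ᵀ.

Sanity check: (A − (0)·I) v_1 = (0, 0, 0, 0)ᵀ = 0. ✓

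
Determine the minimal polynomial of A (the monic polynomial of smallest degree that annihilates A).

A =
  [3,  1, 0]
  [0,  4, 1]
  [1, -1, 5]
x^3 - 12*x^2 + 48*x - 64

The characteristic polynomial is χ_A(x) = (x - 4)^3, so the eigenvalues are known. The minimal polynomial is
  m_A(x) = Π_λ (x − λ)^{k_λ}
where k_λ is the size of the *largest* Jordan block for λ (equivalently, the smallest k with (A − λI)^k v = 0 for every generalised eigenvector v of λ).

  λ = 4: largest Jordan block has size 3, contributing (x − 4)^3

So m_A(x) = (x - 4)^3 = x^3 - 12*x^2 + 48*x - 64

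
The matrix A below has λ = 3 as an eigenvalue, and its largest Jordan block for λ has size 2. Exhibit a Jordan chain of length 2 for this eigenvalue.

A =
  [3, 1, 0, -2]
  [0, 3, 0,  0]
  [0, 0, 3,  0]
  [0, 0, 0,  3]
A Jordan chain for λ = 3 of length 2:
v_1 = (1, 0, 0, 0)ᵀ
v_2 = (0, 1, 0, 0)ᵀ

Let N = A − (3)·I. We want v_2 with N^2 v_2 = 0 but N^1 v_2 ≠ 0; then v_{j-1} := N · v_j for j = 2, …, 2.

Pick v_2 = (0, 1, 0, 0)ᵀ.
Then v_1 = N · v_2 = (1, 0, 0, 0)ᵀ.

Sanity check: (A − (3)·I) v_1 = (0, 0, 0, 0)ᵀ = 0. ✓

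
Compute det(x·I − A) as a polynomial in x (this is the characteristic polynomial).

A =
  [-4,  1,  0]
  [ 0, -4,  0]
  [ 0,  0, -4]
x^3 + 12*x^2 + 48*x + 64

Expanding det(x·I − A) (e.g. by cofactor expansion or by noting that A is similar to its Jordan form J, which has the same characteristic polynomial as A) gives
  χ_A(x) = x^3 + 12*x^2 + 48*x + 64
which factors as (x + 4)^3. The eigenvalues (with algebraic multiplicities) are λ = -4 with multiplicity 3.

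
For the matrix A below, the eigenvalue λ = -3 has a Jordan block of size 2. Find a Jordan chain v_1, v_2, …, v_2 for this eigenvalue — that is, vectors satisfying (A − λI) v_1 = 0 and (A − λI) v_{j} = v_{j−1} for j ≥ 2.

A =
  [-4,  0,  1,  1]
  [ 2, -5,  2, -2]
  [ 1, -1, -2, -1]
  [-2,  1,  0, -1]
A Jordan chain for λ = -3 of length 2:
v_1 = (-1, 2, 1, -2)ᵀ
v_2 = (1, 0, 0, 0)ᵀ

Let N = A − (-3)·I. We want v_2 with N^2 v_2 = 0 but N^1 v_2 ≠ 0; then v_{j-1} := N · v_j for j = 2, …, 2.

Pick v_2 = (1, 0, 0, 0)ᵀ.
Then v_1 = N · v_2 = (-1, 2, 1, -2)ᵀ.

Sanity check: (A − (-3)·I) v_1 = (0, 0, 0, 0)ᵀ = 0. ✓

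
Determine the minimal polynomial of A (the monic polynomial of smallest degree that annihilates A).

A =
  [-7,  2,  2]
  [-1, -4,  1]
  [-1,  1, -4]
x^2 + 10*x + 25

The characteristic polynomial is χ_A(x) = (x + 5)^3, so the eigenvalues are known. The minimal polynomial is
  m_A(x) = Π_λ (x − λ)^{k_λ}
where k_λ is the size of the *largest* Jordan block for λ (equivalently, the smallest k with (A − λI)^k v = 0 for every generalised eigenvector v of λ).

  λ = -5: largest Jordan block has size 2, contributing (x + 5)^2

So m_A(x) = (x + 5)^2 = x^2 + 10*x + 25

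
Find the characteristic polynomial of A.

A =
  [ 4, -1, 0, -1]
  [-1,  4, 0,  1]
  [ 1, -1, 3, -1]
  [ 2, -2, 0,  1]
x^4 - 12*x^3 + 54*x^2 - 108*x + 81

Expanding det(x·I − A) (e.g. by cofactor expansion or by noting that A is similar to its Jordan form J, which has the same characteristic polynomial as A) gives
  χ_A(x) = x^4 - 12*x^3 + 54*x^2 - 108*x + 81
which factors as (x - 3)^4. The eigenvalues (with algebraic multiplicities) are λ = 3 with multiplicity 4.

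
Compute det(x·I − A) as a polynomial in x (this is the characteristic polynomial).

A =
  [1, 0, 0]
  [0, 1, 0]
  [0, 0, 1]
x^3 - 3*x^2 + 3*x - 1

Expanding det(x·I − A) (e.g. by cofactor expansion or by noting that A is similar to its Jordan form J, which has the same characteristic polynomial as A) gives
  χ_A(x) = x^3 - 3*x^2 + 3*x - 1
which factors as (x - 1)^3. The eigenvalues (with algebraic multiplicities) are λ = 1 with multiplicity 3.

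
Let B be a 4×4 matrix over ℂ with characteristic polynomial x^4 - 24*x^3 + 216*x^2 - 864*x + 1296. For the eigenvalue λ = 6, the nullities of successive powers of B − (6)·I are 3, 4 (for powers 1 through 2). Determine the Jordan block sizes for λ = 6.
Block sizes for λ = 6: [2, 1, 1]

From the dimensions of kernels of powers, the number of Jordan blocks of size at least j is d_j − d_{j−1} where d_j = dim ker(N^j) (with d_0 = 0). Computing the differences gives [3, 1].
The number of blocks of size exactly k is (#blocks of size ≥ k) − (#blocks of size ≥ k + 1), so the partition is: 2 block(s) of size 1, 1 block(s) of size 2.
In nonincreasing order the block sizes are [2, 1, 1].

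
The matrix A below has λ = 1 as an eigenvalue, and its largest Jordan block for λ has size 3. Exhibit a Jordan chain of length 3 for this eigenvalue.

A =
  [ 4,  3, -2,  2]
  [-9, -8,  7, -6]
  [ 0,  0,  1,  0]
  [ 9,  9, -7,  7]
A Jordan chain for λ = 1 of length 3:
v_1 = (1, -3, 0, 3)ᵀ
v_2 = (-2, 7, 0, -7)ᵀ
v_3 = (0, 0, 1, 0)ᵀ

Let N = A − (1)·I. We want v_3 with N^3 v_3 = 0 but N^2 v_3 ≠ 0; then v_{j-1} := N · v_j for j = 3, …, 2.

Pick v_3 = (0, 0, 1, 0)ᵀ.
Then v_2 = N · v_3 = (-2, 7, 0, -7)ᵀ.
Then v_1 = N · v_2 = (1, -3, 0, 3)ᵀ.

Sanity check: (A − (1)·I) v_1 = (0, 0, 0, 0)ᵀ = 0. ✓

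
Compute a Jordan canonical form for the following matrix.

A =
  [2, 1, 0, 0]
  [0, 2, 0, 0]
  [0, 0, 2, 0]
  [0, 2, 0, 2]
J_2(2) ⊕ J_1(2) ⊕ J_1(2)

The characteristic polynomial is
  det(x·I − A) = x^4 - 8*x^3 + 24*x^2 - 32*x + 16 = (x - 2)^4

Eigenvalues and multiplicities (the geometric multiplicity of λ is n − rank(A − λI), which equals the number of Jordan blocks for λ):
  λ = 2: algebraic multiplicity = 4, geometric multiplicity = 3

Determining the block sizes for each eigenvalue:
  λ = 2: 3 blocks summing to 4 forces exactly one block of size 2 and the rest size 1 → block sizes [2, 1, 1]

Assembling the blocks gives a Jordan form
J =
  [2, 1, 0, 0]
  [0, 2, 0, 0]
  [0, 0, 2, 0]
  [0, 0, 0, 2]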